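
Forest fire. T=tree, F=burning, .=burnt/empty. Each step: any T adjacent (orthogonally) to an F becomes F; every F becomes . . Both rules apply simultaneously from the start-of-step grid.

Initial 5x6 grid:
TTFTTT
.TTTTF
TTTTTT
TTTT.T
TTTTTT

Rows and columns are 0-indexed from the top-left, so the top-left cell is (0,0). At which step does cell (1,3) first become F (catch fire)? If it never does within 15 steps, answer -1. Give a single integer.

Step 1: cell (1,3)='T' (+6 fires, +2 burnt)
Step 2: cell (1,3)='F' (+7 fires, +6 burnt)
  -> target ignites at step 2
Step 3: cell (1,3)='.' (+4 fires, +7 burnt)
Step 4: cell (1,3)='.' (+5 fires, +4 burnt)
Step 5: cell (1,3)='.' (+3 fires, +5 burnt)
Step 6: cell (1,3)='.' (+1 fires, +3 burnt)
Step 7: cell (1,3)='.' (+0 fires, +1 burnt)
  fire out at step 7

2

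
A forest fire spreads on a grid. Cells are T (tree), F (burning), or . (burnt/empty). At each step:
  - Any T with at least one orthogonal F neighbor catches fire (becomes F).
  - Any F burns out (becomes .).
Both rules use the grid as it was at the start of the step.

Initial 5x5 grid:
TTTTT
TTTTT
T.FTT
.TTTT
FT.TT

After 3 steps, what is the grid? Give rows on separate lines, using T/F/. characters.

Step 1: 4 trees catch fire, 2 burn out
  TTTTT
  TTFTT
  T..FT
  .TFTT
  .F.TT
Step 2: 6 trees catch fire, 4 burn out
  TTFTT
  TF.FT
  T...F
  .F.FT
  ...TT
Step 3: 6 trees catch fire, 6 burn out
  TF.FT
  F...F
  T....
  ....F
  ...FT

TF.FT
F...F
T....
....F
...FT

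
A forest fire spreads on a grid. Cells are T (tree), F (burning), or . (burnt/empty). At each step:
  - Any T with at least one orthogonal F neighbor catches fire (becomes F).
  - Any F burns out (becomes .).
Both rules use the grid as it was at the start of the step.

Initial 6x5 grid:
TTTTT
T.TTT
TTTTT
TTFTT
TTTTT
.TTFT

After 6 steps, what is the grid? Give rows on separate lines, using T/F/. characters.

Step 1: 7 trees catch fire, 2 burn out
  TTTTT
  T.TTT
  TTFTT
  TF.FT
  TTFFT
  .TF.F
Step 2: 8 trees catch fire, 7 burn out
  TTTTT
  T.FTT
  TF.FT
  F...F
  TF..F
  .F...
Step 3: 5 trees catch fire, 8 burn out
  TTFTT
  T..FT
  F...F
  .....
  F....
  .....
Step 4: 4 trees catch fire, 5 burn out
  TF.FT
  F...F
  .....
  .....
  .....
  .....
Step 5: 2 trees catch fire, 4 burn out
  F...F
  .....
  .....
  .....
  .....
  .....
Step 6: 0 trees catch fire, 2 burn out
  .....
  .....
  .....
  .....
  .....
  .....

.....
.....
.....
.....
.....
.....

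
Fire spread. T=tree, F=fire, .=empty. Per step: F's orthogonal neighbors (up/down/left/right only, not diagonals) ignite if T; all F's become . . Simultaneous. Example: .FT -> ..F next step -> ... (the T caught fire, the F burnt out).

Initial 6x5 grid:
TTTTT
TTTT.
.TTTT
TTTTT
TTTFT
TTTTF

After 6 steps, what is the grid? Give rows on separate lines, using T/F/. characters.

Step 1: 4 trees catch fire, 2 burn out
  TTTTT
  TTTT.
  .TTTT
  TTTFT
  TTF.F
  TTTF.
Step 2: 5 trees catch fire, 4 burn out
  TTTTT
  TTTT.
  .TTFT
  TTF.F
  TF...
  TTF..
Step 3: 6 trees catch fire, 5 burn out
  TTTTT
  TTTF.
  .TF.F
  TF...
  F....
  TF...
Step 4: 5 trees catch fire, 6 burn out
  TTTFT
  TTF..
  .F...
  F....
  .....
  F....
Step 5: 3 trees catch fire, 5 burn out
  TTF.F
  TF...
  .....
  .....
  .....
  .....
Step 6: 2 trees catch fire, 3 burn out
  TF...
  F....
  .....
  .....
  .....
  .....

TF...
F....
.....
.....
.....
.....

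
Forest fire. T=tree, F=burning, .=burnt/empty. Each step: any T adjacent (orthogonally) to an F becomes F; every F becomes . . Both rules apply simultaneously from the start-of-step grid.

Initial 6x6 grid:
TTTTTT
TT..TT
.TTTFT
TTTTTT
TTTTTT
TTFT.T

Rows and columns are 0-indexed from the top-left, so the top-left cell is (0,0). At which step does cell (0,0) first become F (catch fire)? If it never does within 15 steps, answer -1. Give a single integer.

Step 1: cell (0,0)='T' (+7 fires, +2 burnt)
Step 2: cell (0,0)='T' (+10 fires, +7 burnt)
Step 3: cell (0,0)='T' (+6 fires, +10 burnt)
Step 4: cell (0,0)='T' (+4 fires, +6 burnt)
Step 5: cell (0,0)='T' (+2 fires, +4 burnt)
Step 6: cell (0,0)='F' (+1 fires, +2 burnt)
  -> target ignites at step 6
Step 7: cell (0,0)='.' (+0 fires, +1 burnt)
  fire out at step 7

6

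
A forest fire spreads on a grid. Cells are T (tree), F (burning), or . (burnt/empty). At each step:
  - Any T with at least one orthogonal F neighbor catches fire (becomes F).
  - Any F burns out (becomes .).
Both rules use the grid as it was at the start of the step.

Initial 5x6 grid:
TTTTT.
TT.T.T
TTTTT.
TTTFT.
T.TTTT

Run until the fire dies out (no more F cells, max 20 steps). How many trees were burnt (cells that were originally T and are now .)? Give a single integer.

Answer: 22

Derivation:
Step 1: +4 fires, +1 burnt (F count now 4)
Step 2: +6 fires, +4 burnt (F count now 6)
Step 3: +4 fires, +6 burnt (F count now 4)
Step 4: +5 fires, +4 burnt (F count now 5)
Step 5: +2 fires, +5 burnt (F count now 2)
Step 6: +1 fires, +2 burnt (F count now 1)
Step 7: +0 fires, +1 burnt (F count now 0)
Fire out after step 7
Initially T: 23, now '.': 29
Total burnt (originally-T cells now '.'): 22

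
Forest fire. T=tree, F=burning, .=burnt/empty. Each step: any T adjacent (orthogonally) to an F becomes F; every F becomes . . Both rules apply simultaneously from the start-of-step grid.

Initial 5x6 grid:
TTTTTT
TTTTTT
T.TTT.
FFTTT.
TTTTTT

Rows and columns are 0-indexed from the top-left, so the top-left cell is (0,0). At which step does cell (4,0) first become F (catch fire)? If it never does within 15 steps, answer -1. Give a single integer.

Step 1: cell (4,0)='F' (+4 fires, +2 burnt)
  -> target ignites at step 1
Step 2: cell (4,0)='.' (+4 fires, +4 burnt)
Step 3: cell (4,0)='.' (+6 fires, +4 burnt)
Step 4: cell (4,0)='.' (+5 fires, +6 burnt)
Step 5: cell (4,0)='.' (+3 fires, +5 burnt)
Step 6: cell (4,0)='.' (+2 fires, +3 burnt)
Step 7: cell (4,0)='.' (+1 fires, +2 burnt)
Step 8: cell (4,0)='.' (+0 fires, +1 burnt)
  fire out at step 8

1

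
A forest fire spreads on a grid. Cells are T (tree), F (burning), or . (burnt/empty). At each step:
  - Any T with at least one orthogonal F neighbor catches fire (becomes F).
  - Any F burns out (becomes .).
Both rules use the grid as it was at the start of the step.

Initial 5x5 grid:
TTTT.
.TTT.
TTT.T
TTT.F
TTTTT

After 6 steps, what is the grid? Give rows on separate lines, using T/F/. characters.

Step 1: 2 trees catch fire, 1 burn out
  TTTT.
  .TTT.
  TTT.F
  TTT..
  TTTTF
Step 2: 1 trees catch fire, 2 burn out
  TTTT.
  .TTT.
  TTT..
  TTT..
  TTTF.
Step 3: 1 trees catch fire, 1 burn out
  TTTT.
  .TTT.
  TTT..
  TTT..
  TTF..
Step 4: 2 trees catch fire, 1 burn out
  TTTT.
  .TTT.
  TTT..
  TTF..
  TF...
Step 5: 3 trees catch fire, 2 burn out
  TTTT.
  .TTT.
  TTF..
  TF...
  F....
Step 6: 3 trees catch fire, 3 burn out
  TTTT.
  .TFT.
  TF...
  F....
  .....

TTTT.
.TFT.
TF...
F....
.....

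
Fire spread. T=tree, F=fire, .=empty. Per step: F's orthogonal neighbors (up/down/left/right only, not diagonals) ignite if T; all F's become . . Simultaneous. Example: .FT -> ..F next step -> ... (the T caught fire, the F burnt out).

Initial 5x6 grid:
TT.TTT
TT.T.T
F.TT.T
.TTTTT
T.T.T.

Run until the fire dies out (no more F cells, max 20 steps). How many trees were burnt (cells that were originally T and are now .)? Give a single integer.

Answer: 4

Derivation:
Step 1: +1 fires, +1 burnt (F count now 1)
Step 2: +2 fires, +1 burnt (F count now 2)
Step 3: +1 fires, +2 burnt (F count now 1)
Step 4: +0 fires, +1 burnt (F count now 0)
Fire out after step 4
Initially T: 20, now '.': 14
Total burnt (originally-T cells now '.'): 4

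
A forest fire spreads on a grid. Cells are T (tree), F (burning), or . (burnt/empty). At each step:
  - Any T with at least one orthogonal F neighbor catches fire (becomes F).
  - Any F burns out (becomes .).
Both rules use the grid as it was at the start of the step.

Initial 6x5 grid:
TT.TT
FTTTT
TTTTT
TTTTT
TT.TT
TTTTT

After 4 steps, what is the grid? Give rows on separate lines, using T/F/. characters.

Step 1: 3 trees catch fire, 1 burn out
  FT.TT
  .FTTT
  FTTTT
  TTTTT
  TT.TT
  TTTTT
Step 2: 4 trees catch fire, 3 burn out
  .F.TT
  ..FTT
  .FTTT
  FTTTT
  TT.TT
  TTTTT
Step 3: 4 trees catch fire, 4 burn out
  ...TT
  ...FT
  ..FTT
  .FTTT
  FT.TT
  TTTTT
Step 4: 6 trees catch fire, 4 burn out
  ...FT
  ....F
  ...FT
  ..FTT
  .F.TT
  FTTTT

...FT
....F
...FT
..FTT
.F.TT
FTTTT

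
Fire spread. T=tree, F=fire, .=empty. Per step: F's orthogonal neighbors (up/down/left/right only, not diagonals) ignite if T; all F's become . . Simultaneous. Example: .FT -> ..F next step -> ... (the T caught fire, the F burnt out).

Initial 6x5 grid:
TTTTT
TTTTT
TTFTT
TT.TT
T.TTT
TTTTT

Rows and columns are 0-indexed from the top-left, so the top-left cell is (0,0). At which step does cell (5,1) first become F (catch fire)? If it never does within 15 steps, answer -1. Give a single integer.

Step 1: cell (5,1)='T' (+3 fires, +1 burnt)
Step 2: cell (5,1)='T' (+7 fires, +3 burnt)
Step 3: cell (5,1)='T' (+7 fires, +7 burnt)
Step 4: cell (5,1)='T' (+6 fires, +7 burnt)
Step 5: cell (5,1)='T' (+3 fires, +6 burnt)
Step 6: cell (5,1)='F' (+1 fires, +3 burnt)
  -> target ignites at step 6
Step 7: cell (5,1)='.' (+0 fires, +1 burnt)
  fire out at step 7

6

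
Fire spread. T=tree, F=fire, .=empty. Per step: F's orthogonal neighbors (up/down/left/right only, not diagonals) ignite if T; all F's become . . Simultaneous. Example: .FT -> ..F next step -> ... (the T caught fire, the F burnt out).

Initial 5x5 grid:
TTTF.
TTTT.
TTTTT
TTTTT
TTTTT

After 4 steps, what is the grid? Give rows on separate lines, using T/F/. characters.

Step 1: 2 trees catch fire, 1 burn out
  TTF..
  TTTF.
  TTTTT
  TTTTT
  TTTTT
Step 2: 3 trees catch fire, 2 burn out
  TF...
  TTF..
  TTTFT
  TTTTT
  TTTTT
Step 3: 5 trees catch fire, 3 burn out
  F....
  TF...
  TTF.F
  TTTFT
  TTTTT
Step 4: 5 trees catch fire, 5 burn out
  .....
  F....
  TF...
  TTF.F
  TTTFT

.....
F....
TF...
TTF.F
TTTFT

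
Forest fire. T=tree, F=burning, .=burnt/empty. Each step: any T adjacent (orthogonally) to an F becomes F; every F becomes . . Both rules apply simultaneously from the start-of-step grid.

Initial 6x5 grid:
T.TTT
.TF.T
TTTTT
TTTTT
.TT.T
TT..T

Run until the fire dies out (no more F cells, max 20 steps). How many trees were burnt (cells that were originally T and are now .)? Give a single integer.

Step 1: +3 fires, +1 burnt (F count now 3)
Step 2: +4 fires, +3 burnt (F count now 4)
Step 3: +6 fires, +4 burnt (F count now 6)
Step 4: +4 fires, +6 burnt (F count now 4)
Step 5: +2 fires, +4 burnt (F count now 2)
Step 6: +2 fires, +2 burnt (F count now 2)
Step 7: +0 fires, +2 burnt (F count now 0)
Fire out after step 7
Initially T: 22, now '.': 29
Total burnt (originally-T cells now '.'): 21

Answer: 21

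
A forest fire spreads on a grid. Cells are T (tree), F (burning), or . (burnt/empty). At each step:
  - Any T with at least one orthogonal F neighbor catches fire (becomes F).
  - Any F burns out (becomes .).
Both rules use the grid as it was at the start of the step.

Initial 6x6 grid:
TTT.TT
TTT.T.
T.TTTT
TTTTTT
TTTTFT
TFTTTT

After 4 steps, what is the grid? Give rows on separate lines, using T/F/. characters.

Step 1: 7 trees catch fire, 2 burn out
  TTT.TT
  TTT.T.
  T.TTTT
  TTTTFT
  TFTF.F
  F.FTFT
Step 2: 8 trees catch fire, 7 burn out
  TTT.TT
  TTT.T.
  T.TTFT
  TFTF.F
  F.F...
  ...F.F
Step 3: 5 trees catch fire, 8 burn out
  TTT.TT
  TTT.F.
  T.TF.F
  F.F...
  ......
  ......
Step 4: 3 trees catch fire, 5 burn out
  TTT.FT
  TTT...
  F.F...
  ......
  ......
  ......

TTT.FT
TTT...
F.F...
......
......
......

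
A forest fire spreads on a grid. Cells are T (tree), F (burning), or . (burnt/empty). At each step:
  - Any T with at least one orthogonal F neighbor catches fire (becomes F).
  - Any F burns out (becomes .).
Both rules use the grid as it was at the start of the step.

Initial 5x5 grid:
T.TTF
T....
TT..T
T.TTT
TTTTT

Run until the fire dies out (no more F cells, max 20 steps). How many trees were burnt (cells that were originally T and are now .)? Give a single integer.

Answer: 2

Derivation:
Step 1: +1 fires, +1 burnt (F count now 1)
Step 2: +1 fires, +1 burnt (F count now 1)
Step 3: +0 fires, +1 burnt (F count now 0)
Fire out after step 3
Initially T: 16, now '.': 11
Total burnt (originally-T cells now '.'): 2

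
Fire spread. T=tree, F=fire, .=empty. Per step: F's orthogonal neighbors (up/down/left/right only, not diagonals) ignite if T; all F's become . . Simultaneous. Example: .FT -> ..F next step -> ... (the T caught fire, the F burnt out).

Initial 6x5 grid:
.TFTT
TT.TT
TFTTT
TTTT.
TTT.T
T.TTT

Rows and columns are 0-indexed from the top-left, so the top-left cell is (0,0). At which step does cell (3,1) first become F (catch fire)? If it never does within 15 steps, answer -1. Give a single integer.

Step 1: cell (3,1)='F' (+6 fires, +2 burnt)
  -> target ignites at step 1
Step 2: cell (3,1)='.' (+7 fires, +6 burnt)
Step 3: cell (3,1)='.' (+5 fires, +7 burnt)
Step 4: cell (3,1)='.' (+2 fires, +5 burnt)
Step 5: cell (3,1)='.' (+1 fires, +2 burnt)
Step 6: cell (3,1)='.' (+1 fires, +1 burnt)
Step 7: cell (3,1)='.' (+1 fires, +1 burnt)
Step 8: cell (3,1)='.' (+0 fires, +1 burnt)
  fire out at step 8

1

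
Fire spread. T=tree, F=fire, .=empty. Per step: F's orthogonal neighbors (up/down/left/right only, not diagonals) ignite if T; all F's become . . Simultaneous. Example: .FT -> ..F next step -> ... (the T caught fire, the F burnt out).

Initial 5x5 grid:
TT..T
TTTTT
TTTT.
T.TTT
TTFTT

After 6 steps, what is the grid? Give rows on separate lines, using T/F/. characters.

Step 1: 3 trees catch fire, 1 burn out
  TT..T
  TTTTT
  TTTT.
  T.FTT
  TF.FT
Step 2: 4 trees catch fire, 3 burn out
  TT..T
  TTTTT
  TTFT.
  T..FT
  F...F
Step 3: 5 trees catch fire, 4 burn out
  TT..T
  TTFTT
  TF.F.
  F...F
  .....
Step 4: 3 trees catch fire, 5 burn out
  TT..T
  TF.FT
  F....
  .....
  .....
Step 5: 3 trees catch fire, 3 burn out
  TF..T
  F...F
  .....
  .....
  .....
Step 6: 2 trees catch fire, 3 burn out
  F...F
  .....
  .....
  .....
  .....

F...F
.....
.....
.....
.....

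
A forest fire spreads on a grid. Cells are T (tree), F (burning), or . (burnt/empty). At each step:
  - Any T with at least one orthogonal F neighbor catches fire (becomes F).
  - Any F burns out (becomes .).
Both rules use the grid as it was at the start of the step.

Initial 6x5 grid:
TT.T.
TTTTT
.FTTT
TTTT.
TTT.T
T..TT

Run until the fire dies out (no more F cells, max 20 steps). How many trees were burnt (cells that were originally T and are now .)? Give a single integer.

Answer: 19

Derivation:
Step 1: +3 fires, +1 burnt (F count now 3)
Step 2: +7 fires, +3 burnt (F count now 7)
Step 3: +6 fires, +7 burnt (F count now 6)
Step 4: +3 fires, +6 burnt (F count now 3)
Step 5: +0 fires, +3 burnt (F count now 0)
Fire out after step 5
Initially T: 22, now '.': 27
Total burnt (originally-T cells now '.'): 19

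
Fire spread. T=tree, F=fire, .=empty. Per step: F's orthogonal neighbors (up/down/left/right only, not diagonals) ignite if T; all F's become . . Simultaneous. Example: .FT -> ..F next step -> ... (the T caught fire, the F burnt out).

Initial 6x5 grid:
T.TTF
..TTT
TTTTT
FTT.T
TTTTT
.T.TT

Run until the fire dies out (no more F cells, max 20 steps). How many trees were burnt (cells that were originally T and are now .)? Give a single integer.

Step 1: +5 fires, +2 burnt (F count now 5)
Step 2: +6 fires, +5 burnt (F count now 6)
Step 3: +6 fires, +6 burnt (F count now 6)
Step 4: +2 fires, +6 burnt (F count now 2)
Step 5: +2 fires, +2 burnt (F count now 2)
Step 6: +0 fires, +2 burnt (F count now 0)
Fire out after step 6
Initially T: 22, now '.': 29
Total burnt (originally-T cells now '.'): 21

Answer: 21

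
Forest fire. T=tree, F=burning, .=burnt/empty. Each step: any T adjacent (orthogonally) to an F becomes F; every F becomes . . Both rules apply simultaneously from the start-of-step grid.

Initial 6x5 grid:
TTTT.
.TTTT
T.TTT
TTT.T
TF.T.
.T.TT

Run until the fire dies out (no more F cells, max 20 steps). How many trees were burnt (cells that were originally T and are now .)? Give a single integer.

Step 1: +3 fires, +1 burnt (F count now 3)
Step 2: +2 fires, +3 burnt (F count now 2)
Step 3: +2 fires, +2 burnt (F count now 2)
Step 4: +2 fires, +2 burnt (F count now 2)
Step 5: +4 fires, +2 burnt (F count now 4)
Step 6: +4 fires, +4 burnt (F count now 4)
Step 7: +1 fires, +4 burnt (F count now 1)
Step 8: +0 fires, +1 burnt (F count now 0)
Fire out after step 8
Initially T: 21, now '.': 27
Total burnt (originally-T cells now '.'): 18

Answer: 18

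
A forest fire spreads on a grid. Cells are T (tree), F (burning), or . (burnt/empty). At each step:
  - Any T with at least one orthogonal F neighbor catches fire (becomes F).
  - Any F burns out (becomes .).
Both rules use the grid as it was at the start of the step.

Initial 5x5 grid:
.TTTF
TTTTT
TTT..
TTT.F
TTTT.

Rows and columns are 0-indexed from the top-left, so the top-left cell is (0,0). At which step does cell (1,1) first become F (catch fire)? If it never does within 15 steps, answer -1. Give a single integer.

Step 1: cell (1,1)='T' (+2 fires, +2 burnt)
Step 2: cell (1,1)='T' (+2 fires, +2 burnt)
Step 3: cell (1,1)='T' (+2 fires, +2 burnt)
Step 4: cell (1,1)='F' (+2 fires, +2 burnt)
  -> target ignites at step 4
Step 5: cell (1,1)='.' (+3 fires, +2 burnt)
Step 6: cell (1,1)='.' (+3 fires, +3 burnt)
Step 7: cell (1,1)='.' (+3 fires, +3 burnt)
Step 8: cell (1,1)='.' (+1 fires, +3 burnt)
Step 9: cell (1,1)='.' (+0 fires, +1 burnt)
  fire out at step 9

4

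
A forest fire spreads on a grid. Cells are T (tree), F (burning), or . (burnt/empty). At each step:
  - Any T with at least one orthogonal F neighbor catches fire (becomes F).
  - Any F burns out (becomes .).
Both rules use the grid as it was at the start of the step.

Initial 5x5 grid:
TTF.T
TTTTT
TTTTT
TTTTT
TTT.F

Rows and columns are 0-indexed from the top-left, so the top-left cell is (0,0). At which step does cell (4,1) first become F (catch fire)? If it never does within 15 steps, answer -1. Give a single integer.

Step 1: cell (4,1)='T' (+3 fires, +2 burnt)
Step 2: cell (4,1)='T' (+6 fires, +3 burnt)
Step 3: cell (4,1)='T' (+5 fires, +6 burnt)
Step 4: cell (4,1)='T' (+4 fires, +5 burnt)
Step 5: cell (4,1)='F' (+2 fires, +4 burnt)
  -> target ignites at step 5
Step 6: cell (4,1)='.' (+1 fires, +2 burnt)
Step 7: cell (4,1)='.' (+0 fires, +1 burnt)
  fire out at step 7

5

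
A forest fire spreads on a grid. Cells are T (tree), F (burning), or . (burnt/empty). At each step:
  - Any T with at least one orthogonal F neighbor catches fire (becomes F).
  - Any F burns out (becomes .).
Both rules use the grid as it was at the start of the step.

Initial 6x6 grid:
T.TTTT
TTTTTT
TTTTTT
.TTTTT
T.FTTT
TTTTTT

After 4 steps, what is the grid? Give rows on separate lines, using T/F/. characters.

Step 1: 3 trees catch fire, 1 burn out
  T.TTTT
  TTTTTT
  TTTTTT
  .TFTTT
  T..FTT
  TTFTTT
Step 2: 6 trees catch fire, 3 burn out
  T.TTTT
  TTTTTT
  TTFTTT
  .F.FTT
  T...FT
  TF.FTT
Step 3: 7 trees catch fire, 6 burn out
  T.TTTT
  TTFTTT
  TF.FTT
  ....FT
  T....F
  F...FT
Step 4: 8 trees catch fire, 7 burn out
  T.FTTT
  TF.FTT
  F...FT
  .....F
  F.....
  .....F

T.FTTT
TF.FTT
F...FT
.....F
F.....
.....F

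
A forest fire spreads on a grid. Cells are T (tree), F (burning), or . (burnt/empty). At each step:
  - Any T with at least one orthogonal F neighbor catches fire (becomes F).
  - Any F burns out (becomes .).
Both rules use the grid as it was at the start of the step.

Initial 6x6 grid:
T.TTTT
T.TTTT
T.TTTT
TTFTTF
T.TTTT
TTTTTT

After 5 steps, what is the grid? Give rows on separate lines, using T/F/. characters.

Step 1: 7 trees catch fire, 2 burn out
  T.TTTT
  T.TTTT
  T.FTTF
  TF.FF.
  T.FTTF
  TTTTTT
Step 2: 9 trees catch fire, 7 burn out
  T.TTTT
  T.FTTF
  T..FF.
  F.....
  T..FF.
  TTFTTF
Step 3: 9 trees catch fire, 9 burn out
  T.FTTF
  T..FF.
  F.....
  ......
  F.....
  TF.FF.
Step 4: 4 trees catch fire, 9 burn out
  T..FF.
  F.....
  ......
  ......
  ......
  F.....
Step 5: 1 trees catch fire, 4 burn out
  F.....
  ......
  ......
  ......
  ......
  ......

F.....
......
......
......
......
......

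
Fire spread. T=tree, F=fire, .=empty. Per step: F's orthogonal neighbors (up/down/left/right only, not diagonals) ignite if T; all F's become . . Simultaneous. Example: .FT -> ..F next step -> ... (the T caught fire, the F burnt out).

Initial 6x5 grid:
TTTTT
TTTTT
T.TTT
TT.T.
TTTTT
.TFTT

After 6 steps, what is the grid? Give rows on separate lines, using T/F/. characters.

Step 1: 3 trees catch fire, 1 burn out
  TTTTT
  TTTTT
  T.TTT
  TT.T.
  TTFTT
  .F.FT
Step 2: 3 trees catch fire, 3 burn out
  TTTTT
  TTTTT
  T.TTT
  TT.T.
  TF.FT
  ....F
Step 3: 4 trees catch fire, 3 burn out
  TTTTT
  TTTTT
  T.TTT
  TF.F.
  F...F
  .....
Step 4: 2 trees catch fire, 4 burn out
  TTTTT
  TTTTT
  T.TFT
  F....
  .....
  .....
Step 5: 4 trees catch fire, 2 burn out
  TTTTT
  TTTFT
  F.F.F
  .....
  .....
  .....
Step 6: 4 trees catch fire, 4 burn out
  TTTFT
  FTF.F
  .....
  .....
  .....
  .....

TTTFT
FTF.F
.....
.....
.....
.....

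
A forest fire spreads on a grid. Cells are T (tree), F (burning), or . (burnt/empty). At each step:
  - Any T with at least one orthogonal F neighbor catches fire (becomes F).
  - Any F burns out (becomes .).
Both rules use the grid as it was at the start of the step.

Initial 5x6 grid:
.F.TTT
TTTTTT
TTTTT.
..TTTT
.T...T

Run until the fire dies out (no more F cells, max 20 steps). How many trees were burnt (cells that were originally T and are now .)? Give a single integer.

Answer: 19

Derivation:
Step 1: +1 fires, +1 burnt (F count now 1)
Step 2: +3 fires, +1 burnt (F count now 3)
Step 3: +3 fires, +3 burnt (F count now 3)
Step 4: +4 fires, +3 burnt (F count now 4)
Step 5: +4 fires, +4 burnt (F count now 4)
Step 6: +2 fires, +4 burnt (F count now 2)
Step 7: +1 fires, +2 burnt (F count now 1)
Step 8: +1 fires, +1 burnt (F count now 1)
Step 9: +0 fires, +1 burnt (F count now 0)
Fire out after step 9
Initially T: 20, now '.': 29
Total burnt (originally-T cells now '.'): 19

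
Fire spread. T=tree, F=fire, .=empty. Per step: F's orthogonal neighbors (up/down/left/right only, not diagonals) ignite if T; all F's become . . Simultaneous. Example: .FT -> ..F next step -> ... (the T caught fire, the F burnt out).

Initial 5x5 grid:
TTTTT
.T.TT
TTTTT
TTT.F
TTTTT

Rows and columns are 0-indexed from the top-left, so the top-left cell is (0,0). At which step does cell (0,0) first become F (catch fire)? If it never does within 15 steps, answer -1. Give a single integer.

Step 1: cell (0,0)='T' (+2 fires, +1 burnt)
Step 2: cell (0,0)='T' (+3 fires, +2 burnt)
Step 3: cell (0,0)='T' (+4 fires, +3 burnt)
Step 4: cell (0,0)='T' (+4 fires, +4 burnt)
Step 5: cell (0,0)='T' (+5 fires, +4 burnt)
Step 6: cell (0,0)='T' (+2 fires, +5 burnt)
Step 7: cell (0,0)='F' (+1 fires, +2 burnt)
  -> target ignites at step 7
Step 8: cell (0,0)='.' (+0 fires, +1 burnt)
  fire out at step 8

7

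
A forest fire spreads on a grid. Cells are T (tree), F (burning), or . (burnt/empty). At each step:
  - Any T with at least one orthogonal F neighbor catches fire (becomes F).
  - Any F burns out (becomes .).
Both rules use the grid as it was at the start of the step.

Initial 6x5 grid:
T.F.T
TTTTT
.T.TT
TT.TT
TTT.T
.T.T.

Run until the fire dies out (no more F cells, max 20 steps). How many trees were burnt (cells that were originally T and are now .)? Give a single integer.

Answer: 19

Derivation:
Step 1: +1 fires, +1 burnt (F count now 1)
Step 2: +2 fires, +1 burnt (F count now 2)
Step 3: +4 fires, +2 burnt (F count now 4)
Step 4: +5 fires, +4 burnt (F count now 5)
Step 5: +3 fires, +5 burnt (F count now 3)
Step 6: +4 fires, +3 burnt (F count now 4)
Step 7: +0 fires, +4 burnt (F count now 0)
Fire out after step 7
Initially T: 20, now '.': 29
Total burnt (originally-T cells now '.'): 19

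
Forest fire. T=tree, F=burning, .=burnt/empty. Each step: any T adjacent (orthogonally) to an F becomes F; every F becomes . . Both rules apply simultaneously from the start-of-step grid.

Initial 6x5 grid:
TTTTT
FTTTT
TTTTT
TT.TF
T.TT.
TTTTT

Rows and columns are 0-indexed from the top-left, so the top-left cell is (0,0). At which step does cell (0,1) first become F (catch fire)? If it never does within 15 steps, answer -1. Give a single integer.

Step 1: cell (0,1)='T' (+5 fires, +2 burnt)
Step 2: cell (0,1)='F' (+7 fires, +5 burnt)
  -> target ignites at step 2
Step 3: cell (0,1)='.' (+8 fires, +7 burnt)
Step 4: cell (0,1)='.' (+4 fires, +8 burnt)
Step 5: cell (0,1)='.' (+1 fires, +4 burnt)
Step 6: cell (0,1)='.' (+0 fires, +1 burnt)
  fire out at step 6

2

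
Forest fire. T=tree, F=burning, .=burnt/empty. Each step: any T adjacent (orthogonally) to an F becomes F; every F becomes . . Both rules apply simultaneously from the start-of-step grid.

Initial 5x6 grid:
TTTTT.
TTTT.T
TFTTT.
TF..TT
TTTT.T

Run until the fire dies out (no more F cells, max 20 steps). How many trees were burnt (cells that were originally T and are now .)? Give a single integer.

Answer: 21

Derivation:
Step 1: +5 fires, +2 burnt (F count now 5)
Step 2: +6 fires, +5 burnt (F count now 6)
Step 3: +5 fires, +6 burnt (F count now 5)
Step 4: +2 fires, +5 burnt (F count now 2)
Step 5: +2 fires, +2 burnt (F count now 2)
Step 6: +1 fires, +2 burnt (F count now 1)
Step 7: +0 fires, +1 burnt (F count now 0)
Fire out after step 7
Initially T: 22, now '.': 29
Total burnt (originally-T cells now '.'): 21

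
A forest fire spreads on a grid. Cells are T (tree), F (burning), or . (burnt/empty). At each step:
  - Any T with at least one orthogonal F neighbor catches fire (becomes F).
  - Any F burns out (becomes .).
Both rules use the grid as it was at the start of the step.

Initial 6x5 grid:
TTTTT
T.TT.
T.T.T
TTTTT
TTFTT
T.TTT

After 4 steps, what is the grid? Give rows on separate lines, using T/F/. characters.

Step 1: 4 trees catch fire, 1 burn out
  TTTTT
  T.TT.
  T.T.T
  TTFTT
  TF.FT
  T.FTT
Step 2: 6 trees catch fire, 4 burn out
  TTTTT
  T.TT.
  T.F.T
  TF.FT
  F...F
  T..FT
Step 3: 5 trees catch fire, 6 burn out
  TTTTT
  T.FT.
  T...T
  F...F
  .....
  F...F
Step 4: 4 trees catch fire, 5 burn out
  TTFTT
  T..F.
  F...F
  .....
  .....
  .....

TTFTT
T..F.
F...F
.....
.....
.....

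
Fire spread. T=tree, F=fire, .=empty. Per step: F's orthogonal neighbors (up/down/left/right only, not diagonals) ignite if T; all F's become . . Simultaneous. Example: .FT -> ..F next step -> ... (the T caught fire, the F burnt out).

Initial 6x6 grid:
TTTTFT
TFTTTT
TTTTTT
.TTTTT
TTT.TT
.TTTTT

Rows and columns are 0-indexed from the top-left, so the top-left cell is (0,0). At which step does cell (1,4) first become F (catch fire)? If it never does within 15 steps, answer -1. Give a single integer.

Step 1: cell (1,4)='F' (+7 fires, +2 burnt)
  -> target ignites at step 1
Step 2: cell (1,4)='.' (+8 fires, +7 burnt)
Step 3: cell (1,4)='.' (+5 fires, +8 burnt)
Step 4: cell (1,4)='.' (+6 fires, +5 burnt)
Step 5: cell (1,4)='.' (+3 fires, +6 burnt)
Step 6: cell (1,4)='.' (+2 fires, +3 burnt)
Step 7: cell (1,4)='.' (+0 fires, +2 burnt)
  fire out at step 7

1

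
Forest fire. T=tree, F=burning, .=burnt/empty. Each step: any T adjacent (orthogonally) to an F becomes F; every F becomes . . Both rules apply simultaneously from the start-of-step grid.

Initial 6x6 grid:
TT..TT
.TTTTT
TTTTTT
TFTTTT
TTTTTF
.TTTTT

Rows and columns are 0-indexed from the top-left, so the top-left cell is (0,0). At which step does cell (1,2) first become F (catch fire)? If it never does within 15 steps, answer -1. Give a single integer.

Step 1: cell (1,2)='T' (+7 fires, +2 burnt)
Step 2: cell (1,2)='T' (+11 fires, +7 burnt)
Step 3: cell (1,2)='F' (+7 fires, +11 burnt)
  -> target ignites at step 3
Step 4: cell (1,2)='.' (+4 fires, +7 burnt)
Step 5: cell (1,2)='.' (+1 fires, +4 burnt)
Step 6: cell (1,2)='.' (+0 fires, +1 burnt)
  fire out at step 6

3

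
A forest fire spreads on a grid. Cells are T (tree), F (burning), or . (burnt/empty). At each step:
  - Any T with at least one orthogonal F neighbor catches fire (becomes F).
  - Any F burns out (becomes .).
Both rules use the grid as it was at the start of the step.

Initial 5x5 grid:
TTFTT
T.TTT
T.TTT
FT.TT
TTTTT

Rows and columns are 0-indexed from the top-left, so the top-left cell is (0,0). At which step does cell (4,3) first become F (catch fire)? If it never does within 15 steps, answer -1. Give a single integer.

Step 1: cell (4,3)='T' (+6 fires, +2 burnt)
Step 2: cell (4,3)='T' (+6 fires, +6 burnt)
Step 3: cell (4,3)='T' (+3 fires, +6 burnt)
Step 4: cell (4,3)='F' (+3 fires, +3 burnt)
  -> target ignites at step 4
Step 5: cell (4,3)='.' (+2 fires, +3 burnt)
Step 6: cell (4,3)='.' (+0 fires, +2 burnt)
  fire out at step 6

4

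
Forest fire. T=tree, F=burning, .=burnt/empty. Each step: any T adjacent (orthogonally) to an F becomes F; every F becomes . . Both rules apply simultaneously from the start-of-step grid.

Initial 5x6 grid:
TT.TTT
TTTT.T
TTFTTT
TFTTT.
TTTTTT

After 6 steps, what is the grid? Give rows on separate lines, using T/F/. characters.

Step 1: 6 trees catch fire, 2 burn out
  TT.TTT
  TTFT.T
  TF.FTT
  F.FTT.
  TFTTTT
Step 2: 7 trees catch fire, 6 burn out
  TT.TTT
  TF.F.T
  F...FT
  ...FT.
  F.FTTT
Step 3: 6 trees catch fire, 7 burn out
  TF.FTT
  F....T
  .....F
  ....F.
  ...FTT
Step 4: 4 trees catch fire, 6 burn out
  F...FT
  .....F
  ......
  ......
  ....FT
Step 5: 2 trees catch fire, 4 burn out
  .....F
  ......
  ......
  ......
  .....F
Step 6: 0 trees catch fire, 2 burn out
  ......
  ......
  ......
  ......
  ......

......
......
......
......
......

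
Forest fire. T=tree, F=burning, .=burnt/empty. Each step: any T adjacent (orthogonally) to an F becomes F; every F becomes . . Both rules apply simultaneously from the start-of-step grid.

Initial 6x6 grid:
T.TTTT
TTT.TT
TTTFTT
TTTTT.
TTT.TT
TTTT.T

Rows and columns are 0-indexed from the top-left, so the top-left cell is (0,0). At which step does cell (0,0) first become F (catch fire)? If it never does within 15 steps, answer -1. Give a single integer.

Step 1: cell (0,0)='T' (+3 fires, +1 burnt)
Step 2: cell (0,0)='T' (+6 fires, +3 burnt)
Step 3: cell (0,0)='T' (+8 fires, +6 burnt)
Step 4: cell (0,0)='T' (+7 fires, +8 burnt)
Step 5: cell (0,0)='F' (+5 fires, +7 burnt)
  -> target ignites at step 5
Step 6: cell (0,0)='.' (+1 fires, +5 burnt)
Step 7: cell (0,0)='.' (+0 fires, +1 burnt)
  fire out at step 7

5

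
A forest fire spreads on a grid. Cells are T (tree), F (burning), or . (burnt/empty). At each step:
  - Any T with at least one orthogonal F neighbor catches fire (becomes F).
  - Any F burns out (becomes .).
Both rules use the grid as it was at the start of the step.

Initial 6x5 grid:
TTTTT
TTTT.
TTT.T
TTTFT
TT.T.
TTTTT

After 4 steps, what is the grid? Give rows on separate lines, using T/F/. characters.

Step 1: 3 trees catch fire, 1 burn out
  TTTTT
  TTTT.
  TTT.T
  TTF.F
  TT.F.
  TTTTT
Step 2: 4 trees catch fire, 3 burn out
  TTTTT
  TTTT.
  TTF.F
  TF...
  TT...
  TTTFT
Step 3: 6 trees catch fire, 4 burn out
  TTTTT
  TTFT.
  TF...
  F....
  TF...
  TTF.F
Step 4: 6 trees catch fire, 6 burn out
  TTFTT
  TF.F.
  F....
  .....
  F....
  TF...

TTFTT
TF.F.
F....
.....
F....
TF...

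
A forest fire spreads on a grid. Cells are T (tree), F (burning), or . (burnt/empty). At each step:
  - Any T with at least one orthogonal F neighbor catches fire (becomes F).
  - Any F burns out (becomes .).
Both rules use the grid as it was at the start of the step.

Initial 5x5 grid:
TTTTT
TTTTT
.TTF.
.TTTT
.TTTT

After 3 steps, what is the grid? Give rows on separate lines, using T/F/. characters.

Step 1: 3 trees catch fire, 1 burn out
  TTTTT
  TTTFT
  .TF..
  .TTFT
  .TTTT
Step 2: 7 trees catch fire, 3 burn out
  TTTFT
  TTF.F
  .F...
  .TF.F
  .TTFT
Step 3: 6 trees catch fire, 7 burn out
  TTF.F
  TF...
  .....
  .F...
  .TF.F

TTF.F
TF...
.....
.F...
.TF.F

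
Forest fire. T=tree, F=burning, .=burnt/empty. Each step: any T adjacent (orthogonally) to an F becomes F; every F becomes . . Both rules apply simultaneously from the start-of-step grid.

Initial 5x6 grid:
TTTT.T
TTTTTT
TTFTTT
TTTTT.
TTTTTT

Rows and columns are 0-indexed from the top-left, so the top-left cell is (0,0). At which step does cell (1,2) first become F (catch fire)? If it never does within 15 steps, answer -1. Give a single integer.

Step 1: cell (1,2)='F' (+4 fires, +1 burnt)
  -> target ignites at step 1
Step 2: cell (1,2)='.' (+8 fires, +4 burnt)
Step 3: cell (1,2)='.' (+9 fires, +8 burnt)
Step 4: cell (1,2)='.' (+4 fires, +9 burnt)
Step 5: cell (1,2)='.' (+2 fires, +4 burnt)
Step 6: cell (1,2)='.' (+0 fires, +2 burnt)
  fire out at step 6

1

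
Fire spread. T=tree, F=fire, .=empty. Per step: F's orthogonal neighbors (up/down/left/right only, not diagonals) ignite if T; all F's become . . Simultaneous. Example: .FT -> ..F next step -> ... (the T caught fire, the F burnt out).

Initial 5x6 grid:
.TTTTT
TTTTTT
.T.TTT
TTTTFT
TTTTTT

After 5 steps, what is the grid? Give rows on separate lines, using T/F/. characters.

Step 1: 4 trees catch fire, 1 burn out
  .TTTTT
  TTTTTT
  .T.TFT
  TTTF.F
  TTTTFT
Step 2: 6 trees catch fire, 4 burn out
  .TTTTT
  TTTTFT
  .T.F.F
  TTF...
  TTTF.F
Step 3: 5 trees catch fire, 6 burn out
  .TTTFT
  TTTF.F
  .T....
  TF....
  TTF...
Step 4: 6 trees catch fire, 5 burn out
  .TTF.F
  TTF...
  .F....
  F.....
  TF....
Step 5: 3 trees catch fire, 6 burn out
  .TF...
  TF....
  ......
  ......
  F.....

.TF...
TF....
......
......
F.....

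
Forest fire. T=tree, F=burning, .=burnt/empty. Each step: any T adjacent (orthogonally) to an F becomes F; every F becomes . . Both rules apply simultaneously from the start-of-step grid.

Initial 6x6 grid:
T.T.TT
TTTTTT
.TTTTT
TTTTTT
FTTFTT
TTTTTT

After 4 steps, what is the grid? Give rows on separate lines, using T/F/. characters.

Step 1: 7 trees catch fire, 2 burn out
  T.T.TT
  TTTTTT
  .TTTTT
  FTTFTT
  .FF.FT
  FTTFTT
Step 2: 8 trees catch fire, 7 burn out
  T.T.TT
  TTTTTT
  .TTFTT
  .FF.FT
  .....F
  .FF.FT
Step 3: 6 trees catch fire, 8 burn out
  T.T.TT
  TTTFTT
  .FF.FT
  .....F
  ......
  .....F
Step 4: 4 trees catch fire, 6 burn out
  T.T.TT
  TFF.FT
  .....F
  ......
  ......
  ......

T.T.TT
TFF.FT
.....F
......
......
......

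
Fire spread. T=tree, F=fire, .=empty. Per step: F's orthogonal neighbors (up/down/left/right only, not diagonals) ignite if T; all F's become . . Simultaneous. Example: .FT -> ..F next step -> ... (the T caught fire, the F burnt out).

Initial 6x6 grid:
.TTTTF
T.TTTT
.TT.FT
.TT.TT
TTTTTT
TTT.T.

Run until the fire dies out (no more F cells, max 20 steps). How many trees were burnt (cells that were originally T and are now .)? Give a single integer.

Answer: 25

Derivation:
Step 1: +5 fires, +2 burnt (F count now 5)
Step 2: +4 fires, +5 burnt (F count now 4)
Step 3: +5 fires, +4 burnt (F count now 5)
Step 4: +3 fires, +5 burnt (F count now 3)
Step 5: +4 fires, +3 burnt (F count now 4)
Step 6: +3 fires, +4 burnt (F count now 3)
Step 7: +1 fires, +3 burnt (F count now 1)
Step 8: +0 fires, +1 burnt (F count now 0)
Fire out after step 8
Initially T: 26, now '.': 35
Total burnt (originally-T cells now '.'): 25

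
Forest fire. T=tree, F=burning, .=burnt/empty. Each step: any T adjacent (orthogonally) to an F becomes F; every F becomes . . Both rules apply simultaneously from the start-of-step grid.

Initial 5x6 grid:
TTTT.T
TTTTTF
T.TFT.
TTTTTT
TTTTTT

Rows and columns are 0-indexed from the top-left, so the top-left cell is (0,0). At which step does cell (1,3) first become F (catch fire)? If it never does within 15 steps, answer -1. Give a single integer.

Step 1: cell (1,3)='F' (+6 fires, +2 burnt)
  -> target ignites at step 1
Step 2: cell (1,3)='.' (+5 fires, +6 burnt)
Step 3: cell (1,3)='.' (+6 fires, +5 burnt)
Step 4: cell (1,3)='.' (+5 fires, +6 burnt)
Step 5: cell (1,3)='.' (+3 fires, +5 burnt)
Step 6: cell (1,3)='.' (+0 fires, +3 burnt)
  fire out at step 6

1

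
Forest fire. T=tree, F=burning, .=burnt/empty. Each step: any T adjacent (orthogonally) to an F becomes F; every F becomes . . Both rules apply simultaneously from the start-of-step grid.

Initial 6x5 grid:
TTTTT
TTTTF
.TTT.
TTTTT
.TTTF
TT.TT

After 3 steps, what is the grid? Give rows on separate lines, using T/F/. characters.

Step 1: 5 trees catch fire, 2 burn out
  TTTTF
  TTTF.
  .TTT.
  TTTTF
  .TTF.
  TT.TF
Step 2: 6 trees catch fire, 5 burn out
  TTTF.
  TTF..
  .TTF.
  TTTF.
  .TF..
  TT.F.
Step 3: 5 trees catch fire, 6 burn out
  TTF..
  TF...
  .TF..
  TTF..
  .F...
  TT...

TTF..
TF...
.TF..
TTF..
.F...
TT...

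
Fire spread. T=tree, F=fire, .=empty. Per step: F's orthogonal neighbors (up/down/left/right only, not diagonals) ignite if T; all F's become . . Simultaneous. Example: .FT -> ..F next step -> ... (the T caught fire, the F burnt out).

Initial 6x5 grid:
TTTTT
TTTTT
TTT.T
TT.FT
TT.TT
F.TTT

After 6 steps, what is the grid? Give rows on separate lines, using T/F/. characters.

Step 1: 3 trees catch fire, 2 burn out
  TTTTT
  TTTTT
  TTT.T
  TT..F
  FT.FT
  ..TTT
Step 2: 5 trees catch fire, 3 burn out
  TTTTT
  TTTTT
  TTT.F
  FT...
  .F..F
  ..TFT
Step 3: 5 trees catch fire, 5 burn out
  TTTTT
  TTTTF
  FTT..
  .F...
  .....
  ..F.F
Step 4: 4 trees catch fire, 5 burn out
  TTTTF
  FTTF.
  .FT..
  .....
  .....
  .....
Step 5: 5 trees catch fire, 4 burn out
  FTTF.
  .FF..
  ..F..
  .....
  .....
  .....
Step 6: 2 trees catch fire, 5 burn out
  .FF..
  .....
  .....
  .....
  .....
  .....

.FF..
.....
.....
.....
.....
.....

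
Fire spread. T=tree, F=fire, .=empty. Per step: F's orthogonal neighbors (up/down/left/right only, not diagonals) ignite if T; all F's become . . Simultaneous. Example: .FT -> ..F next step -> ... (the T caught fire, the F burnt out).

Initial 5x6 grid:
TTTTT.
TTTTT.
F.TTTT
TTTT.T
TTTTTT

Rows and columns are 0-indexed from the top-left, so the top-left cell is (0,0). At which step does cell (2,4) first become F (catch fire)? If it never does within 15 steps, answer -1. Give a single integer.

Step 1: cell (2,4)='T' (+2 fires, +1 burnt)
Step 2: cell (2,4)='T' (+4 fires, +2 burnt)
Step 3: cell (2,4)='T' (+4 fires, +4 burnt)
Step 4: cell (2,4)='T' (+5 fires, +4 burnt)
Step 5: cell (2,4)='T' (+4 fires, +5 burnt)
Step 6: cell (2,4)='F' (+3 fires, +4 burnt)
  -> target ignites at step 6
Step 7: cell (2,4)='.' (+2 fires, +3 burnt)
Step 8: cell (2,4)='.' (+1 fires, +2 burnt)
Step 9: cell (2,4)='.' (+0 fires, +1 burnt)
  fire out at step 9

6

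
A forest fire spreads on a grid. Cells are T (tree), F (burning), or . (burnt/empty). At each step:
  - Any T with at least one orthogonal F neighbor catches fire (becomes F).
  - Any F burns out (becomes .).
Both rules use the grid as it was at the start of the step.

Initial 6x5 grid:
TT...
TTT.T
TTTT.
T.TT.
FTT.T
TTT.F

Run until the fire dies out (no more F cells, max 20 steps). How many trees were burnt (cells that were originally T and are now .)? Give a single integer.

Step 1: +4 fires, +2 burnt (F count now 4)
Step 2: +3 fires, +4 burnt (F count now 3)
Step 3: +4 fires, +3 burnt (F count now 4)
Step 4: +4 fires, +4 burnt (F count now 4)
Step 5: +3 fires, +4 burnt (F count now 3)
Step 6: +0 fires, +3 burnt (F count now 0)
Fire out after step 6
Initially T: 19, now '.': 29
Total burnt (originally-T cells now '.'): 18

Answer: 18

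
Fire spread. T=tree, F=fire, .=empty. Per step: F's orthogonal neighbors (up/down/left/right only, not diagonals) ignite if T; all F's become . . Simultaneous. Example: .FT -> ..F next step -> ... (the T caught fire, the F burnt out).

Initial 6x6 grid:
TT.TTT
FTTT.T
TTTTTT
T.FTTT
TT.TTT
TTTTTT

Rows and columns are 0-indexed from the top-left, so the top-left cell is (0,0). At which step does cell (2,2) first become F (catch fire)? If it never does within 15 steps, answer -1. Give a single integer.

Step 1: cell (2,2)='F' (+5 fires, +2 burnt)
  -> target ignites at step 1
Step 2: cell (2,2)='.' (+7 fires, +5 burnt)
Step 3: cell (2,2)='.' (+6 fires, +7 burnt)
Step 4: cell (2,2)='.' (+7 fires, +6 burnt)
Step 5: cell (2,2)='.' (+4 fires, +7 burnt)
Step 6: cell (2,2)='.' (+1 fires, +4 burnt)
Step 7: cell (2,2)='.' (+0 fires, +1 burnt)
  fire out at step 7

1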